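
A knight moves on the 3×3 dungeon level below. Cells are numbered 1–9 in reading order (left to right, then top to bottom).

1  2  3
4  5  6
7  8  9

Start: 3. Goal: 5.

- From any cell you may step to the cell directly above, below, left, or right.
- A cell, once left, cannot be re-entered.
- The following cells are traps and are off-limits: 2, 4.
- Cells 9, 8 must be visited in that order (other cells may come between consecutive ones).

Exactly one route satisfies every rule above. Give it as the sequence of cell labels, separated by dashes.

The waypoints must appear in the order 9, 8, with no cell reused.
Route from 3: down 2 to 9, left 1 to 8, up 1 to 5 — 4 moves in all.
Check: order respected (9 at step 2, 8 at step 3).

3 - 6 - 9 - 8 - 5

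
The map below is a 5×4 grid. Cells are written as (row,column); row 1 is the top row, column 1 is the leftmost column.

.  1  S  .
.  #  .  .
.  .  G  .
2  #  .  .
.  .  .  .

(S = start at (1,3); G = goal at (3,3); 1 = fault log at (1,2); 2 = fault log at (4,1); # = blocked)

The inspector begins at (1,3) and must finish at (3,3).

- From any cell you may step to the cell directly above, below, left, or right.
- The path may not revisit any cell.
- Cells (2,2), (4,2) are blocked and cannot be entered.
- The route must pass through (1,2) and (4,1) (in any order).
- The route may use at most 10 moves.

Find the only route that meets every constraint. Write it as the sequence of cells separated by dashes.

The budget equals the shortest possible length, so every move has to be on a shortest route through the required cells.
Route from (1,3): 2× left (reaching (1,1)), 4× down (reaching (5,1)), 2× right (reaching (5,3)), 2× up (reaching (3,3)) — 10 moves in all.
Check: all required cells visited; 10 ≤ 10 moves.

(1,3) - (1,2) - (1,1) - (2,1) - (3,1) - (4,1) - (5,1) - (5,2) - (5,3) - (4,3) - (3,3)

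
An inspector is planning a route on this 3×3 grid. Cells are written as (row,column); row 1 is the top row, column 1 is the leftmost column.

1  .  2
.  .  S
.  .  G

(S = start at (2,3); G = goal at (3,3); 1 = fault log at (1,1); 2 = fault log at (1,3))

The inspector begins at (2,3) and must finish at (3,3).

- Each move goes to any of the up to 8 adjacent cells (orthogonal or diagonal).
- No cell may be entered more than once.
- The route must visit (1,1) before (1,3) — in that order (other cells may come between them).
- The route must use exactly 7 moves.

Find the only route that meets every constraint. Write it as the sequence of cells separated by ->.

(2,3) -> (3,2) -> (2,1) -> (1,1) -> (1,2) -> (1,3) -> (2,2) -> (3,3)

The waypoints must appear in the order (1,1), (1,3), with no cell reused.
Route from (2,3): down-left to (3,2), up-left to (2,1), up to (1,1), 2× right (reaching (1,3)), down-left to (2,2), down-right to (3,3) — 7 moves in all.
Check: order respected (1 at step 3, 2 at step 5); 7 moves as required.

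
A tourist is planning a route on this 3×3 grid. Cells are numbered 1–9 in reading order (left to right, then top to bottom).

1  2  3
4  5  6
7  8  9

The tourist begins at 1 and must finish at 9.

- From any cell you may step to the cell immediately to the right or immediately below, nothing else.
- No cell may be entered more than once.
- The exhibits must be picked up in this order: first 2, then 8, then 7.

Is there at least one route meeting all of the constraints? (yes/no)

7 lies to the left of 8, so going from 8 to 7 would need a leftward move — but moves only go right/down, so 8 cannot be visited before 7.

no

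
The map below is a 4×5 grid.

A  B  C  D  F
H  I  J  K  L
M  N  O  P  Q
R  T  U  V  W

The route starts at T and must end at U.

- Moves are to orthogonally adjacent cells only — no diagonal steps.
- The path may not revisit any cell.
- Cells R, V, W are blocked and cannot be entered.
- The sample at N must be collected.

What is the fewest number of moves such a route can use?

Any route passes through N somewhere between T and U. Summing Manhattan distances along the two legs (T → N → U) gives a lower bound of 1 + 2 = 3 moves.
A route of 3 moves achieves this: T → N → O → U.
Since 3 matches the lower bound, it is optimal.

3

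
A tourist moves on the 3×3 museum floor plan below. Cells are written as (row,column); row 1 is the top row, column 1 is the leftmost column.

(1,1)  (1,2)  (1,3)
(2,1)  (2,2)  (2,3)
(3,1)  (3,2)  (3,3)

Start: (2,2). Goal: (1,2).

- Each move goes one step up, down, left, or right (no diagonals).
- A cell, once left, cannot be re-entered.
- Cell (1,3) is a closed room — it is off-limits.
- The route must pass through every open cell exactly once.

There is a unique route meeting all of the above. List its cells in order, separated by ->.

Need to visit all 8 open cells exactly once, starting at (2,2) and ending at (1,2).
Route from (2,2): right 1 to (2,3), down 1 to (3,3), left 2 to (3,1), up 2 to (1,1), right 1 to (1,2) — 7 moves in all.
Check: all 8 open cells covered.

(2,2) -> (2,3) -> (3,3) -> (3,2) -> (3,1) -> (2,1) -> (1,1) -> (1,2)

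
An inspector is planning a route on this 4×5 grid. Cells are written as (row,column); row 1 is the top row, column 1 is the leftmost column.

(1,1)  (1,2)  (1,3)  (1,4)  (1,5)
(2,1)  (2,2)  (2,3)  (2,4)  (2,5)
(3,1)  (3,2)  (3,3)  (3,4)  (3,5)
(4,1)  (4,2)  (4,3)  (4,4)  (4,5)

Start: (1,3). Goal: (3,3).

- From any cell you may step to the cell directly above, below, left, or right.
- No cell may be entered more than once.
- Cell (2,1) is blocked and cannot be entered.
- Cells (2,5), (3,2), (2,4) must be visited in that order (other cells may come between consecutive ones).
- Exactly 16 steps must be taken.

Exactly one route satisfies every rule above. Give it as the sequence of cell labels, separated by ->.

The waypoints must appear in the order (2,5), (3,2), (2,4), with no cell reused.
Route from (1,3): right 2 to (1,5), down 3 to (4,5), left 4 to (4,1), up 1 to (3,1), right 1 to (3,2), up 1 to (2,2), right 2 to (2,4), down 1 to (3,4), left 1 to (3,3) — 16 moves in all.
Check: order respected ((2,5) at step 3, (3,2) at step 11, (2,4) at step 14); 16 moves as required.

(1,3) -> (1,4) -> (1,5) -> (2,5) -> (3,5) -> (4,5) -> (4,4) -> (4,3) -> (4,2) -> (4,1) -> (3,1) -> (3,2) -> (2,2) -> (2,3) -> (2,4) -> (3,4) -> (3,3)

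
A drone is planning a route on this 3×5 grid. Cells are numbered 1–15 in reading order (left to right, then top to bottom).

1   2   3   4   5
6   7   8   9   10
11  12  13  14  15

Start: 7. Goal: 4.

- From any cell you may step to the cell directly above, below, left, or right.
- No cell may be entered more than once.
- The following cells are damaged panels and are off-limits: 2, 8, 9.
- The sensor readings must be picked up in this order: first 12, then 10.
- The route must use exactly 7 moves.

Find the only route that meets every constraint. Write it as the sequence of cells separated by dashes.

The waypoints must appear in the order 12, 10, with no cell reused.
Route from 7: down to 12, 3× right (reaching 15), 2× up (reaching 5), left to 4 — 7 moves in all.
Check: order respected (12 at step 1, 10 at step 5); 7 moves as required.

7 - 12 - 13 - 14 - 15 - 10 - 5 - 4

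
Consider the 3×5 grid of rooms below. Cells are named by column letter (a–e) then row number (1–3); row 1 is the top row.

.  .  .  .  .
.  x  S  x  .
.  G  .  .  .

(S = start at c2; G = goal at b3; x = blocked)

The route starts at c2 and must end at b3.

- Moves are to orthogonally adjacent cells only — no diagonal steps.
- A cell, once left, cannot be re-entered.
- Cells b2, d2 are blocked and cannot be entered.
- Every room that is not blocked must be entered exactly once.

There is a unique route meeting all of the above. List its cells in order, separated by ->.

c2 -> c3 -> d3 -> e3 -> e2 -> e1 -> d1 -> c1 -> b1 -> a1 -> a2 -> a3 -> b3

Need to visit all 13 open cells exactly once, starting at c2 and ending at b3.
Cell d3 has only two open neighbours (c3 and e3), so the path must pass straight through it: one of those is the cell it's entered from and the other is where it exits.
Route from c2: down to c3, 2× right (reaching e3), 2× up (reaching e1), 4× left (reaching a1), 2× down (reaching a3), right to b3 — 12 moves in all.
Check: all 13 open cells covered.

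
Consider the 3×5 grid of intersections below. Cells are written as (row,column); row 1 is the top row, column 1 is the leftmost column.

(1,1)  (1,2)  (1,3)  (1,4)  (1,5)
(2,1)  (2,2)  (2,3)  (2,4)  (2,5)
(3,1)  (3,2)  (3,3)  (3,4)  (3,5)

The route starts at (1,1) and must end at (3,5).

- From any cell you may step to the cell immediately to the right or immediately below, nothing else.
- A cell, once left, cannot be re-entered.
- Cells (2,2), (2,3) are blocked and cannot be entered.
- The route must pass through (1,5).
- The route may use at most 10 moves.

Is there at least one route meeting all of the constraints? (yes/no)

yes

One route that works: (1,1) → (1,2) → (1,3) → (1,4) → (1,5) → (2,5) → (3,5).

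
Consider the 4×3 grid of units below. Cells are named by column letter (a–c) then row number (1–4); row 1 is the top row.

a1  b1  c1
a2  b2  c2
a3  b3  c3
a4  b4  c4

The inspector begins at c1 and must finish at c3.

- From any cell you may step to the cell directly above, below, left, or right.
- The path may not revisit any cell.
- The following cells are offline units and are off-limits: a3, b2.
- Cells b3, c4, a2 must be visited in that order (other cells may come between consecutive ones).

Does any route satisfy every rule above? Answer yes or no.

a2 must be visited but has only one open neighbour (a1), and it is neither the start nor the goal — the route would have to enter and leave through a1, re-entering it.

no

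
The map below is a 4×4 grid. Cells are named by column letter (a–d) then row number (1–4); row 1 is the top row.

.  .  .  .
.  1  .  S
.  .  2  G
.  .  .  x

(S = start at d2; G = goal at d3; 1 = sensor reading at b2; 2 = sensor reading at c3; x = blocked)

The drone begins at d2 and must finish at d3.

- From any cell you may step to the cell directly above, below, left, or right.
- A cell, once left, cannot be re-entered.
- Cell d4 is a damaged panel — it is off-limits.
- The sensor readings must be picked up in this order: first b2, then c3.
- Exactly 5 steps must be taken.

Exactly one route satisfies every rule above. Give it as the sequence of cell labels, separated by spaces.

d2 c2 b2 b3 c3 d3

The waypoints must appear in the order b2, c3, with no cell reused.
Route from d2: 2× left (reaching b2), down to b3, 2× right (reaching d3) — 5 moves in all.
Check: order respected (1 at step 2, 2 at step 4); 5 moves as required.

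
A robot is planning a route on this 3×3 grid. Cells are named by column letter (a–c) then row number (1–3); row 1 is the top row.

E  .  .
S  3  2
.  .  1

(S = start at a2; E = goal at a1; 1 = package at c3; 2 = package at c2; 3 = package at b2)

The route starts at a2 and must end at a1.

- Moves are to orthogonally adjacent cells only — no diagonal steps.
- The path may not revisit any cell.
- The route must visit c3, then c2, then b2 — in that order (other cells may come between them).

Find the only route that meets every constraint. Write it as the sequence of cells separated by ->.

The waypoints must appear in the order c3, c2, b2, with no cell reused.
Route from a2: down 1 to a3, right 2 to c3, up 1 to c2, left 1 to b2, up 1 to b1, left 1 to a1 — 7 moves in all.
Check: order respected (1 at step 3, 2 at step 4, 3 at step 5).

a2 -> a3 -> b3 -> c3 -> c2 -> b2 -> b1 -> a1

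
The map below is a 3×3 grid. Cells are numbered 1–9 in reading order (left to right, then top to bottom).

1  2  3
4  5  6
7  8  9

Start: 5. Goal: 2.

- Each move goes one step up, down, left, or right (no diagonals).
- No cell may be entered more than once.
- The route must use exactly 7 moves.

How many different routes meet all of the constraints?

2

Need simple routes of exactly 7 moves from 5 to 2 (Manhattan distance 1, so 3 moves are spent on a detour and 3 undoing it).
Enumerating: 5 4 7 8 9 6 3 2 | 5 6 9 8 7 4 1 2.
That gives 2 routes.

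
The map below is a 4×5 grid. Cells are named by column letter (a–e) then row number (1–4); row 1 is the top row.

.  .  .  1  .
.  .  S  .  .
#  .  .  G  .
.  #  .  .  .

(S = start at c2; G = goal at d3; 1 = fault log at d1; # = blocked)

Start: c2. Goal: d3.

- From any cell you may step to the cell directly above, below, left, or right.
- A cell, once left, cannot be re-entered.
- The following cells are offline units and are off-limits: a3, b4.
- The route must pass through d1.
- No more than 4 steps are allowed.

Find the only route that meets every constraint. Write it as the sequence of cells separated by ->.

Any route must reach d1 and still end at d3 within 4 moves, so the order of the required stops is forced.
Route from c2: up to c1, right to d1, 2× down (reaching d3) — 4 moves in all.
Check: all required cells visited; 4 ≤ 4 moves.

c2 -> c1 -> d1 -> d2 -> d3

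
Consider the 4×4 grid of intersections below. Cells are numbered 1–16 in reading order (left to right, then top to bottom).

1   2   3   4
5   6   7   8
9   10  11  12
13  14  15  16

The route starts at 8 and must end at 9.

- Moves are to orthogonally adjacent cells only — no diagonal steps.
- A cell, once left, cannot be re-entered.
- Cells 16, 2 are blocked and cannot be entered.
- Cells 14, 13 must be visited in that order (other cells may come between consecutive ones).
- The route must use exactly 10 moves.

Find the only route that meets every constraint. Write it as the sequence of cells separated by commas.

The waypoints must appear in the order 14, 13, with no cell reused.
Route from 8: up 1 to 4, left 1 to 3, down 1 to 7, left 1 to 6, down 1 to 10, right 1 to 11, down 1 to 15, left 2 to 13, up 1 to 9 — 10 moves in all.
Check: order respected (14 at step 8, 13 at step 9); 10 moves as required.

8, 4, 3, 7, 6, 10, 11, 15, 14, 13, 9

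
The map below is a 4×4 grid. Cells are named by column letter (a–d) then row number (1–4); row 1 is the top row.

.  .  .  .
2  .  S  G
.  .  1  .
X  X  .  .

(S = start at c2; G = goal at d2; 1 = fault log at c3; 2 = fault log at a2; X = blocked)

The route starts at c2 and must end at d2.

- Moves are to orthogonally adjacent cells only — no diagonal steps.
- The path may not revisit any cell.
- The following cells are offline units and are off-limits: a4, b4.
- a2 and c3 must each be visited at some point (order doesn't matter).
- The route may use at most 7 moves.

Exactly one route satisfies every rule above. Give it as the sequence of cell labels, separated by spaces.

c2 b2 a2 a3 b3 c3 d3 d2

The 7-move cap with required stops at a2, c3 leaves no slack for detours.
Route from c2: left 2 to a2, down 1 to a3, right 3 to d3, up 1 to d2 — 7 moves in all.
Check: all required cells visited; 7 ≤ 7 moves.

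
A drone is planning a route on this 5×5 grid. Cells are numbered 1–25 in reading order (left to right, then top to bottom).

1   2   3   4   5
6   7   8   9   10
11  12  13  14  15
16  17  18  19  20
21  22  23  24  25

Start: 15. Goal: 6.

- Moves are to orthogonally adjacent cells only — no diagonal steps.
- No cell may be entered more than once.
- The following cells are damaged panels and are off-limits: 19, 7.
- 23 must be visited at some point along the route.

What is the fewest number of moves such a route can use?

9

Any route passes through 23 somewhere between 15 and 6. Summing Manhattan distances along the two legs (15 → 23 → 6) gives a lower bound of 4 + 5 = 9 moves.
A route of 9 moves achieves this: 15 → 20 → 25 → 24 → 23 → 18 → 13 → 12 → 11 → 6.
Since 9 matches the lower bound, it is optimal.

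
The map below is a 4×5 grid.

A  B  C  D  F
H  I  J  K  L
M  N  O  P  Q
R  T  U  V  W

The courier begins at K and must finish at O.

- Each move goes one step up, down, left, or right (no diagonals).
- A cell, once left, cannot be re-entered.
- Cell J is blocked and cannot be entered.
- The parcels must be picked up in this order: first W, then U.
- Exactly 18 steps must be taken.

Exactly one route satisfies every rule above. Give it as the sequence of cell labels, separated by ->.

The waypoints must appear in the order W, U, with no cell reused.
Route from K: 2× down (reaching V), right to W, 3× up (reaching F), 4× left (reaching A), down to H, right to I, down to N, left to M, down to R, 2× right (reaching U), up to O — 18 moves in all.
Check: order respected (W at step 3, U at step 17); 18 moves as required.

K -> P -> V -> W -> Q -> L -> F -> D -> C -> B -> A -> H -> I -> N -> M -> R -> T -> U -> O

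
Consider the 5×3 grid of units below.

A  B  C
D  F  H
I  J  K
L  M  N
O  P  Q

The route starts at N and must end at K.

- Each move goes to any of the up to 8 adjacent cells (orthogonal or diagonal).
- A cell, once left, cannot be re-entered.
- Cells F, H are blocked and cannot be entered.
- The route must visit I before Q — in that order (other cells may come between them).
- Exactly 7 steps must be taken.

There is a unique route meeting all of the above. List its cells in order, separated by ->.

The waypoints must appear in the order I, Q, with no cell reused.
Route from N: up-left to J, left to I, down to L, down-right to P, right to Q, up-left to M, up-right to K — 7 moves in all.
Check: order respected (I at step 2, Q at step 5); 7 moves as required.

N -> J -> I -> L -> P -> Q -> M -> K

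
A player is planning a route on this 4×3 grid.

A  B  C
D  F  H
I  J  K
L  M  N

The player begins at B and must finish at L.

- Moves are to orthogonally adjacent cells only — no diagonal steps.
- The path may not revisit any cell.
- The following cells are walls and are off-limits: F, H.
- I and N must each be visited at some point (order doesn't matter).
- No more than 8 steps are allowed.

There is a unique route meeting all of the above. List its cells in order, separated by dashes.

Any route must reach I and N and still end at L within 8 moves, so the order of the required stops is forced.
Route from B: left to A, 2× down (reaching I), 2× right (reaching K), down to N, 2× left (reaching L) — 8 moves in all.
Check: all required cells visited; 8 ≤ 8 moves.

B - A - D - I - J - K - N - M - L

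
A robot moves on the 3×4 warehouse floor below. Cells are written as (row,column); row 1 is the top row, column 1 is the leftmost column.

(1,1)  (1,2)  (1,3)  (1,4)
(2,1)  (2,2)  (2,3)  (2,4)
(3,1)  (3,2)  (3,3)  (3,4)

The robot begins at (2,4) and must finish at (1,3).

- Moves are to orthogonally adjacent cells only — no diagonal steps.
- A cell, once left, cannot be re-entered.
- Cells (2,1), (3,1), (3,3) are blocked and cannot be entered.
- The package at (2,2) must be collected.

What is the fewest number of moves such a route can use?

4

Any route passes through (2,2) somewhere between (2,4) and (1,3). Summing Manhattan distances along the two legs ((2,4) → (2,2) → (1,3)) gives a lower bound of 2 + 2 = 4 moves.
A route of 4 moves achieves this: (2,4) → (2,3) → (2,2) → (1,2) → (1,3).
Since 4 matches the lower bound, it is optimal.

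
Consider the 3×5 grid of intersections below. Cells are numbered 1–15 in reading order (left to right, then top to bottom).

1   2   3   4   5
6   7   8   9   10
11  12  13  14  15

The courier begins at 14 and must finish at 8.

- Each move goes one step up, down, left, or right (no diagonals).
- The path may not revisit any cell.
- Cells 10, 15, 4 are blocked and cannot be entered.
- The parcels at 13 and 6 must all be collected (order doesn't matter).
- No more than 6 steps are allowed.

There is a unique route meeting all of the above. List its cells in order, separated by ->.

14 -> 13 -> 12 -> 11 -> 6 -> 7 -> 8

The 6-move cap with required stops at 13, 6 leaves no slack for detours.
Route from 14: 3× left (reaching 11), up to 6, 2× right (reaching 8) — 6 moves in all.
Check: all required cells visited; 6 ≤ 6 moves.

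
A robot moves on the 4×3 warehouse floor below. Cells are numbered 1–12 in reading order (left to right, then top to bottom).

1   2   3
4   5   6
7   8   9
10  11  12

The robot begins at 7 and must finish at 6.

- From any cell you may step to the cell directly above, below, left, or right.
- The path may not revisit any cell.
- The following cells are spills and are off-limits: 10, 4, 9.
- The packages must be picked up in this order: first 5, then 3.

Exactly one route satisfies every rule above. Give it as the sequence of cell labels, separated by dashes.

7 - 8 - 5 - 2 - 3 - 6

The waypoints must appear in the order 5, 3, with no cell reused.
Route from 7: right to 8, 2× up (reaching 2), right to 3, down to 6 — 5 moves in all.
Check: order respected (5 at step 2, 3 at step 4).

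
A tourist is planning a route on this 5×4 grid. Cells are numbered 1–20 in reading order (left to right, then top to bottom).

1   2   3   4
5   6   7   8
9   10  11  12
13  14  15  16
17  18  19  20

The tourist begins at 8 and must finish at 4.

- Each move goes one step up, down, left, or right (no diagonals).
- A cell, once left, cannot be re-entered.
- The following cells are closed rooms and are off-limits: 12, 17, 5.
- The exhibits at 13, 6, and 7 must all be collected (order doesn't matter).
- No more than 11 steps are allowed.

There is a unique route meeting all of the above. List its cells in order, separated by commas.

Any route must reach 13, 6, and 7 and still end at 4 within 11 moves, so the order of the required stops is forced.
Route from 8: left 1 to 7, down 2 to 15, left 2 to 13, up 1 to 9, right 1 to 10, up 2 to 2, right 2 to 4 — 11 moves in all.
Check: all required cells visited; 11 ≤ 11 moves.

8, 7, 11, 15, 14, 13, 9, 10, 6, 2, 3, 4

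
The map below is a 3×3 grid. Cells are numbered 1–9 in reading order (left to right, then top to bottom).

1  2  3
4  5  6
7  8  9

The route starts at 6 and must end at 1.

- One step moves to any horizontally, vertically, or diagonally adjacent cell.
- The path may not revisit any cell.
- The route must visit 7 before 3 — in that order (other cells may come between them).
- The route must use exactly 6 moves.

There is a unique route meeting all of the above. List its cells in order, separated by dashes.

6 - 8 - 7 - 5 - 3 - 2 - 1

The waypoints must appear in the order 7, 3, with no cell reused.
Route from 6: down-left to 8, left to 7, 2× up-right (reaching 3), 2× left (reaching 1) — 6 moves in all.
Check: order respected (7 at step 2, 3 at step 4); 6 moves as required.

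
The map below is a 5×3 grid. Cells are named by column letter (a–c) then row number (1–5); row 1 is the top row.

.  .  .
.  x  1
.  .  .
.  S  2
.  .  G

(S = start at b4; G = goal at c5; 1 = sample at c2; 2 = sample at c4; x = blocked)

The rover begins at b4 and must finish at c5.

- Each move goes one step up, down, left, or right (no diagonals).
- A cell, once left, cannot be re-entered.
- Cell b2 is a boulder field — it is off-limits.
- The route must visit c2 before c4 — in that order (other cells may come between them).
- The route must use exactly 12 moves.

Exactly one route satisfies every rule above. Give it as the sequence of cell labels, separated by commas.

b4, b5, a5, a4, a3, a2, a1, b1, c1, c2, c3, c4, c5

The waypoints must appear in the order c2, c4, with no cell reused.
Route from b4: down 1 to b5, left 1 to a5, up 4 to a1, right 2 to c1, down 4 to c5 — 12 moves in all.
Check: order respected (1 at step 9, 2 at step 11); 12 moves as required.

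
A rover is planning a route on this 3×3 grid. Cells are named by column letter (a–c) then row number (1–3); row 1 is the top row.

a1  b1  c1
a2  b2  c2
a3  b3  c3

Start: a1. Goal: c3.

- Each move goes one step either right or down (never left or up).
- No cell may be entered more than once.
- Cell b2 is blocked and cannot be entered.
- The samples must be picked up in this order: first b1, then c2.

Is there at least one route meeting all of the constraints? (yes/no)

One route that works: a1 → b1 → c1 → c2 → c3.

yes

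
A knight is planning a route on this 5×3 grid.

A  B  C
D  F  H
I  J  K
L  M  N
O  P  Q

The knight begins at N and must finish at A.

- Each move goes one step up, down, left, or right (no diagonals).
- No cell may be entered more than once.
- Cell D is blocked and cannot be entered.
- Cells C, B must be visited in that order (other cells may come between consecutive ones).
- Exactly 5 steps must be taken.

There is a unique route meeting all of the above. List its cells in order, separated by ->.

N -> K -> H -> C -> B -> A

The waypoints must appear in the order C, B, with no cell reused.
Route from N: 3× up (reaching C), 2× left (reaching A) — 5 moves in all.
Check: order respected (C at step 3, B at step 4); 5 moves as required.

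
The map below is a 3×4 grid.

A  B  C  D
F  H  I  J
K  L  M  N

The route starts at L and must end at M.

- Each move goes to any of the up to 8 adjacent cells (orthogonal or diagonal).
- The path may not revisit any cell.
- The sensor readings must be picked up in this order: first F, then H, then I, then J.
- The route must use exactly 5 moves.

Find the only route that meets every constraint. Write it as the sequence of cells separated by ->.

L -> F -> H -> I -> J -> M

The waypoints must appear in the order F, H, I, J, with no cell reused.
Route from L: up-left 1 to F, right 3 to J, down-left 1 to M — 5 moves in all.
Check: order respected (F at step 1, H at step 2, I at step 3, J at step 4); 5 moves as required.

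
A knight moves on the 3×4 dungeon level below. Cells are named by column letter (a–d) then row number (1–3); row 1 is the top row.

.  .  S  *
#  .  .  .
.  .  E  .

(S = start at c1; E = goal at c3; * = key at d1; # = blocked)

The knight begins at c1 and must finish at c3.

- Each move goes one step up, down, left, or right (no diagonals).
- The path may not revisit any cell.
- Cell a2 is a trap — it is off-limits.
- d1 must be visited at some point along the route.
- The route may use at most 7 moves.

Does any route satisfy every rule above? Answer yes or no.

yes

One route that works: c1 → d1 → d2 → d3 → c3.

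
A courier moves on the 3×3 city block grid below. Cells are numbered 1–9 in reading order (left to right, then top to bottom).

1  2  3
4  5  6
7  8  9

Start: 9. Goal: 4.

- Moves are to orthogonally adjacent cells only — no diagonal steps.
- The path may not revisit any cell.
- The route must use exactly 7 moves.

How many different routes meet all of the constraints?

Need simple routes of exactly 7 moves from 9 to 4 (Manhattan distance 3, so 2 moves are spent on a detour and 2 undoing it).
Enumerating: 9 6 3 2 5 8 7 4 | 9 8 5 6 3 2 1 4.
That gives 2 routes.

2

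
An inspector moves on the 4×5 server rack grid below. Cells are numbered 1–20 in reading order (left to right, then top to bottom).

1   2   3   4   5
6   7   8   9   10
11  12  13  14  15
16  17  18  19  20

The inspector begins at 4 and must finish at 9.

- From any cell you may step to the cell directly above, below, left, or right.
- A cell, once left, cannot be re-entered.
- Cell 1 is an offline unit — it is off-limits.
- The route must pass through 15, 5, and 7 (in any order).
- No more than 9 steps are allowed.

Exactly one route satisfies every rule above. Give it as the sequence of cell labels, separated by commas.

The 9-move cap with required stops at 15, 5, 7 leaves no slack for detours.
Route from 4: right to 5, 2× down (reaching 15), 3× left (reaching 12), up to 7, 2× right (reaching 9) — 9 moves in all.
Check: all required cells visited; 9 ≤ 9 moves.

4, 5, 10, 15, 14, 13, 12, 7, 8, 9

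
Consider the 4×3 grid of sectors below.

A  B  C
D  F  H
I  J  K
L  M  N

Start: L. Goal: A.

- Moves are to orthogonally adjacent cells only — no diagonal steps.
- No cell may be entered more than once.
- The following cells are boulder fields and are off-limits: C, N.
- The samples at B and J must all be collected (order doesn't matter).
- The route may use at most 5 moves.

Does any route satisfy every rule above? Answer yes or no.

One route that works: L → I → J → F → B → A.

yes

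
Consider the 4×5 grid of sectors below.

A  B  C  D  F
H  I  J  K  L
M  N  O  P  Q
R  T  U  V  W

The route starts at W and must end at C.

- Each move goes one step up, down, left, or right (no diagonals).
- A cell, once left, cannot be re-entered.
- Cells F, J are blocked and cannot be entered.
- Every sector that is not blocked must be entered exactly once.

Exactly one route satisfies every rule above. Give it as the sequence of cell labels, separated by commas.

Need to visit all 18 open cells exactly once, starting at W and ending at C.
Route from W: left 4 to R, up 3 to A, right 1 to B, down 2 to N, right 3 to Q, up 1 to L, left 1 to K, up 1 to D, left 1 to C — 17 moves in all.
Check: all 18 open cells covered.

W, V, U, T, R, M, H, A, B, I, N, O, P, Q, L, K, D, C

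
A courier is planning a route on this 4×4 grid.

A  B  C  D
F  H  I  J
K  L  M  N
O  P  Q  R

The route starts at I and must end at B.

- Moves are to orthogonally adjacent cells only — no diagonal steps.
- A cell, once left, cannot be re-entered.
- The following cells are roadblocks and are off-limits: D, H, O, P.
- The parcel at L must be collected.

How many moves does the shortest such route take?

Any route passes through L somewhere between I and B. Summing Manhattan distances along the two legs (I → L → B) gives a lower bound of 2 + 2 = 4 moves.
That bound ignores the blocked cells. Measuring each leg by the fewest moves that actually steer around them (I→L: 2; L→B: 4) raises the lower bound to 6.
A route of 6 moves exists: I → M → L → K → F → A → B.
Since 6 matches that lower bound, it is optimal.

6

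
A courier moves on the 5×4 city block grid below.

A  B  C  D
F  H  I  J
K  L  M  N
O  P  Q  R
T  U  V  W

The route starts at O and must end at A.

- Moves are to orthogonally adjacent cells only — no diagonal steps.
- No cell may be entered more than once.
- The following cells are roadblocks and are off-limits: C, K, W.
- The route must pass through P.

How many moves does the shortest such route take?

5

Any route passes through P somewhere between O and A. Summing Manhattan distances along the two legs (O → P → A) gives a lower bound of 1 + 4 = 5 moves.
A route of 5 moves achieves this: O → P → L → H → B → A.
Since 5 matches the lower bound, it is optimal.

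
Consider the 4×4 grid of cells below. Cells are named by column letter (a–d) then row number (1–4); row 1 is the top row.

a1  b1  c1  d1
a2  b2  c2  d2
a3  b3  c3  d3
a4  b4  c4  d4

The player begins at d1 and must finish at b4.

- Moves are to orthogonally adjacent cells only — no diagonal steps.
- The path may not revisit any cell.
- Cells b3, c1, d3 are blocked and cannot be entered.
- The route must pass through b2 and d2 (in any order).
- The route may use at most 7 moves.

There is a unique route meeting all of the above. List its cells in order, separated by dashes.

d1 - d2 - c2 - b2 - a2 - a3 - a4 - b4

Any route must reach b2 and d2 and still end at b4 within 7 moves, so the order of the required stops is forced.
Route from d1: down to d2, 3× left (reaching a2), 2× down (reaching a4), right to b4 — 7 moves in all.
Check: all required cells visited; 7 ≤ 7 moves.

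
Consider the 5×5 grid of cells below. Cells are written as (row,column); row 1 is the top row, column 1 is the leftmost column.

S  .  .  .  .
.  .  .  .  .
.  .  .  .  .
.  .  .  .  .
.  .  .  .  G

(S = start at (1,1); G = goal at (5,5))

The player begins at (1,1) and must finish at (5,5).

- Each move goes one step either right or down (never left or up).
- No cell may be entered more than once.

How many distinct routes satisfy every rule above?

A right/down-only route from (1,1) to (5,5) makes exactly 4 down-moves and 4 right-moves in some order.
With no other constraints that would be C(8,4) = 70 routes.
That gives 70 routes.

70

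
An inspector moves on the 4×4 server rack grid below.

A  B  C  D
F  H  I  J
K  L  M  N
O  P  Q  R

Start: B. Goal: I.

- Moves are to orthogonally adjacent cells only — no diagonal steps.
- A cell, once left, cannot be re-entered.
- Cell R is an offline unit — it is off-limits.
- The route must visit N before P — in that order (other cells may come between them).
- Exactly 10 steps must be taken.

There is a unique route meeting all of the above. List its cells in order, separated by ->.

B -> C -> D -> J -> N -> M -> Q -> P -> L -> H -> I

The waypoints must appear in the order N, P, with no cell reused.
Route from B: right 2 to D, down 2 to N, left 1 to M, down 1 to Q, left 1 to P, up 2 to H, right 1 to I — 10 moves in all.
Check: order respected (N at step 4, P at step 7); 10 moves as required.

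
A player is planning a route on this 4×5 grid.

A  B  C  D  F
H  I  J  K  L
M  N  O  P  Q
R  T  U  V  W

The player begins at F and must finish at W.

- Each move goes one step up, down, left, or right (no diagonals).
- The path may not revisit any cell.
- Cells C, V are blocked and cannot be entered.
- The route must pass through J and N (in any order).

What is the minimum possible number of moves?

9

Any route passes through J and N in some order between F and W. Summing Manhattan distances along each leg and taking the cheapest ordering (F → J → N → W) gives a lower bound of 3 + 2 + 4 = 9 moves.
A route of 9 moves achieves this: F → L → K → J → I → N → O → P → Q → W.
Since 9 matches the lower bound, it is optimal.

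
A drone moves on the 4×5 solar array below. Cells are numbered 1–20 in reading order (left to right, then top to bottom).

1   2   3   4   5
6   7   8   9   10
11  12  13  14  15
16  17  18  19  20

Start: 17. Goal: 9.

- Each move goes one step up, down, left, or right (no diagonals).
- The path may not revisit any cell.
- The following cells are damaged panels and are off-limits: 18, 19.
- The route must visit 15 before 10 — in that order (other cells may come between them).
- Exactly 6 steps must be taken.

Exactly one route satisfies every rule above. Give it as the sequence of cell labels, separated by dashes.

17 - 12 - 13 - 14 - 15 - 10 - 9

The waypoints must appear in the order 15, 10, with no cell reused.
Route from 17: up to 12, 3× right (reaching 15), up to 10, left to 9 — 6 moves in all.
Check: order respected (15 at step 4, 10 at step 5); 6 moves as required.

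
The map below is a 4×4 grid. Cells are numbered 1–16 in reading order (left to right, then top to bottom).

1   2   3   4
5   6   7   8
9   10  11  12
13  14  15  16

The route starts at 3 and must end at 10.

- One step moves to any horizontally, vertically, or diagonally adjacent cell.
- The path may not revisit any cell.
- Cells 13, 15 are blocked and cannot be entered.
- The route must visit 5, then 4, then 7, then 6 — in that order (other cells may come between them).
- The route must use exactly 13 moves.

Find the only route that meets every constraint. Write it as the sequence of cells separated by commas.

The waypoints must appear in the order 5, 4, 7, 6, with no cell reused.
Route from 3: 2× left (reaching 1), 2× down (reaching 9), down-right to 14, up-right to 11, down-right to 16, 3× up (reaching 4), down-left to 7, left to 6, down to 10 — 13 moves in all.
Check: order respected (5 at step 3, 4 at step 10, 7 at step 11, 6 at step 12); 13 moves as required.

3, 2, 1, 5, 9, 14, 11, 16, 12, 8, 4, 7, 6, 10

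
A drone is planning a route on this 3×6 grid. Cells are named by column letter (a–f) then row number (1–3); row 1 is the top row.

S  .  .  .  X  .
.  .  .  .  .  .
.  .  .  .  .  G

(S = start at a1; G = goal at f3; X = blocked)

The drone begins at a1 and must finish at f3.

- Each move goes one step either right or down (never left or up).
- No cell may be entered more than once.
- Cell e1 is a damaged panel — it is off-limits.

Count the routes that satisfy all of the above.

A right/down-only route from a1 to f3 makes exactly 2 down-moves and 5 right-moves in some order.
With no other constraints that would be C(7,2) = 21 routes.
Subtract routes through each blocked cell (inclusion–exclusion for overlaps): − through e1: 3 → 18.
That gives 18 routes.

18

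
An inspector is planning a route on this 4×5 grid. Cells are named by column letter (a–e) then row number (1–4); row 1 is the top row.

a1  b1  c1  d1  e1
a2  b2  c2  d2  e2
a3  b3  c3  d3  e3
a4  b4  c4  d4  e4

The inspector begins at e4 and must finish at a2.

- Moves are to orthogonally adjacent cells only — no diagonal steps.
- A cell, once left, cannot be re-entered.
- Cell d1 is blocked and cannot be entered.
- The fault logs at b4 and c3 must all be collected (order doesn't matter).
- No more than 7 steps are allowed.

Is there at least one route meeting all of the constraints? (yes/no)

Even ignoring the no-revisit rule, getting from e4 to a2, taking the cheapest ordering e4 → b4 → c3 → a2 needs at least 3 + 2 + 3 = 8 moves (Manhattan distance per leg), which exceeds the 7-move limit.

no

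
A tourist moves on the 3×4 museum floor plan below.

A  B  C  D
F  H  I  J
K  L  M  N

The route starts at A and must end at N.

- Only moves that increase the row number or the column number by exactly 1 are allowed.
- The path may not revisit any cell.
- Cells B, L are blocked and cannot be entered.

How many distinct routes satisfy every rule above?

A right/down-only route from A to N makes exactly 2 down-moves and 3 right-moves in some order.
With no other constraints that would be C(5,2) = 10 routes.
Subtract routes through each blocked cell (inclusion–exclusion for overlaps): − through B: 6 − through L: 3 + through B&L: 1 → 2.
That gives 2 routes.

2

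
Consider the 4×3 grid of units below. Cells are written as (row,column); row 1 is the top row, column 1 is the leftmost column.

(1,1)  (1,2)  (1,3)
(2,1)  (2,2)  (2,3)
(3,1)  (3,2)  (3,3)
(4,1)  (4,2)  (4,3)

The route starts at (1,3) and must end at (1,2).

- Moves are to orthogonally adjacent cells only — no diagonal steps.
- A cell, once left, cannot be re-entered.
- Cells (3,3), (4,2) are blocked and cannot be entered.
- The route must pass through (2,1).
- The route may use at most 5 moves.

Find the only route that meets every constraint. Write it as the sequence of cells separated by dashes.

Any route must reach (2,1) and still end at (1,2) within 5 moves, so the order of the required stops is forced.
Route from (1,3): down 1 to (2,3), left 2 to (2,1), up 1 to (1,1), right 1 to (1,2) — 5 moves in all.
Check: all required cells visited; 5 ≤ 5 moves.

(1,3) - (2,3) - (2,2) - (2,1) - (1,1) - (1,2)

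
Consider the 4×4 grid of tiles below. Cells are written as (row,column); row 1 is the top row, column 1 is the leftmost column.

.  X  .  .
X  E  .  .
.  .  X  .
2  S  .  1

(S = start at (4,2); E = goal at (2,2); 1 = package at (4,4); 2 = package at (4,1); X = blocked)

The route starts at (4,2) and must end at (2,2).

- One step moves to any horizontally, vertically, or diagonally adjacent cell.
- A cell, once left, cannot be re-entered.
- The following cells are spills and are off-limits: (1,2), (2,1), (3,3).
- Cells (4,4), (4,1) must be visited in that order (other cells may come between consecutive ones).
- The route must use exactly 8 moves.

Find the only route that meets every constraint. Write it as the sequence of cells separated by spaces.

The waypoints must appear in the order (4,4), (4,1), with no cell reused.
Route from (4,2): right 2 to (4,4), up 1 to (3,4), up-left 1 to (2,3), down-left 2 to (4,1), up 1 to (3,1), up-right 1 to (2,2) — 8 moves in all.
Check: order respected (1 at step 2, 2 at step 6); 8 moves as required.

(4,2) (4,3) (4,4) (3,4) (2,3) (3,2) (4,1) (3,1) (2,2)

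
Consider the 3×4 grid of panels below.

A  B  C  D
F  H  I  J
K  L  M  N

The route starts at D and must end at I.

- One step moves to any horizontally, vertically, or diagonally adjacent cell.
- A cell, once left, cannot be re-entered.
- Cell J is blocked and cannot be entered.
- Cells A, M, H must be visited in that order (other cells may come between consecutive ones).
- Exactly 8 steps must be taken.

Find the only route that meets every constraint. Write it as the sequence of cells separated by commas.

D, C, B, A, F, L, M, H, I

The waypoints must appear in the order A, M, H, with no cell reused.
Route from D: left 3 to A, down 1 to F, down-right 1 to L, right 1 to M, up-left 1 to H, right 1 to I — 8 moves in all.
Check: order respected (A at step 3, M at step 6, H at step 7); 8 moves as required.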